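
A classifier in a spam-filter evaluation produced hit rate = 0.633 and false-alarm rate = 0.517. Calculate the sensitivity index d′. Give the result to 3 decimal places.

Φ⁻¹(H) = 0.3398
Φ⁻¹(FA) = 0.0426
d' = z(H) − z(FA) = 0.3398 − 0.0426 = 0.2972

d′ = 0.297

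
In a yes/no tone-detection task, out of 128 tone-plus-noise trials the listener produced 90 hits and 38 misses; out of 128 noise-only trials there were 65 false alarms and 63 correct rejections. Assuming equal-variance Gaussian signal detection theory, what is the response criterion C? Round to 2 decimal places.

C = -0.28

H = 90/128 = 0.7031
FA = 65/128 = 0.5078
z(0.7031) = 0.5333, z(0.5078) = 0.0196
c = −½·[z(H) + z(FA)] = −0.5 × (0.5333 + 0.0196) = -0.27645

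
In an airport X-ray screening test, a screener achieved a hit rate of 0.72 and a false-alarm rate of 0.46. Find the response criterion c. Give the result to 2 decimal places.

Φ⁻¹(0.72) = 0.583, Φ⁻¹(0.46) = -0.100
c = −½·[z(H) + z(FA)] = −0.5 × (0.583 + (-0.100)) = -0.2415
c < 0: the screener has a liberal response bias.

c = -0.24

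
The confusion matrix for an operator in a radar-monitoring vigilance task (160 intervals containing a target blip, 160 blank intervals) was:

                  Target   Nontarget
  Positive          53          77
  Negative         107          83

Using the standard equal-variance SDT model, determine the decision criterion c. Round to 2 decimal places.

H = 53/160 = 0.3312
FA = 77/160 = 0.4813
Φ⁻¹(H) = Φ⁻¹(0.3312) = -0.4366
Φ⁻¹(FA) = Φ⁻¹(0.4813) = -0.0469
c = −½·[z(H) + z(FA)] = −0.5 × (-0.4366 + (-0.0469)) = 0.24175

c = 0.24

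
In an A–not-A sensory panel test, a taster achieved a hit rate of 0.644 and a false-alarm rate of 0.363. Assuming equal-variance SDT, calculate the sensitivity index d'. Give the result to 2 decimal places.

d' = 0.72

z(0.644) = 0.369, z(0.363) = -0.350
d' = z(H) − z(FA) = 0.369 − (-0.350) = 0.719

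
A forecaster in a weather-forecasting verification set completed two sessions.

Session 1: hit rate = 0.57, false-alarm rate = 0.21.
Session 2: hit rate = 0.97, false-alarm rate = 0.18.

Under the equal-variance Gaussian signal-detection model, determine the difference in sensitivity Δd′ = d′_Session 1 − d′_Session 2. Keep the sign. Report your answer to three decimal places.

Δd′ = -1.813

Session 1: z(0.57) = 0.1764, z(0.21) = -0.8064, d' = 0.9828
Session 2: z(0.97) = 1.8808, z(0.18) = -0.9154, d' = 2.7962
Δd' = d'_Session 1 − d'_Session 2 = 0.9828 − 2.7962 = -1.8134
Session 2 has the higher sensitivity.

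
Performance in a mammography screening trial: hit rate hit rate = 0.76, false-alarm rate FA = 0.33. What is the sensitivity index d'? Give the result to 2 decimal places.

d' = 1.15

z(0.76) = 0.7063, z(0.33) = -0.4399
d' = z(H) − z(FA) = 0.7063 − (-0.4399) = 1.1462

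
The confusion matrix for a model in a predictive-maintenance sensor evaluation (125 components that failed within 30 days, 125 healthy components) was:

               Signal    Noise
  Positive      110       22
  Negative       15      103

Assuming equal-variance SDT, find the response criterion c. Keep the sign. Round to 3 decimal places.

c = -0.122

H = 110/125 = 0.8800
FA = 22/125 = 0.1760
z(H) = z(0.8800) = 1.1750
z(FA) = z(0.1760) = -0.9307
c = −½·[z(H) + z(FA)] = −0.5 × (1.1750 + (-0.9307)) = -0.12215
c < 0: the model has a liberal response bias.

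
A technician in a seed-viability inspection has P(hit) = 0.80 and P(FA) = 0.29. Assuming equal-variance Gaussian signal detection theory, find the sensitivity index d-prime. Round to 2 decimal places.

d-prime = 1.40

Φ⁻¹(H) = Φ⁻¹(0.80) = 0.842
Φ⁻¹(FA) = Φ⁻¹(0.29) = -0.553
d' = z(H) − z(FA) = 0.842 − (-0.553) = 1.395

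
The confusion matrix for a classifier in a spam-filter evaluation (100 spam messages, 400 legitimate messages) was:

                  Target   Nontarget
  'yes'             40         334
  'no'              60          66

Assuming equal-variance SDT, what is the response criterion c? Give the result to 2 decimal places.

c = -0.36

H = 40/100 = 0.4000
FA = 334/400 = 0.8350
Φ⁻¹(H) = -0.253
Φ⁻¹(FA) = 0.974
c = −½·[z(H) + z(FA)] = −0.5 × (-0.253 + 0.974) = -0.3605
c < 0: the classifier has a liberal response bias.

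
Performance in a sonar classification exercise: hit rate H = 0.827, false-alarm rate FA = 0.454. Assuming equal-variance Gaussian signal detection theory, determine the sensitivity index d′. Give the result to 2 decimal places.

Φ⁻¹(H) = Φ⁻¹(0.827) = 0.942
Φ⁻¹(FA) = Φ⁻¹(0.454) = -0.116
d' = z(H) − z(FA) = 0.942 − (-0.116) = 1.058

d′ = 1.06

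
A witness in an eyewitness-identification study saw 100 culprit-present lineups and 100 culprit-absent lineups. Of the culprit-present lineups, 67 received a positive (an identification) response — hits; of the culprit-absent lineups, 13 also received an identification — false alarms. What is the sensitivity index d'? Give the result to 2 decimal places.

H = 67/100 = 0.6700
FA = 13/100 = 0.1300
Φ⁻¹(H) = 0.440
Φ⁻¹(FA) = -1.126
d' = z(H) − z(FA) = 0.440 − (-1.126) = 1.566

d' = 1.57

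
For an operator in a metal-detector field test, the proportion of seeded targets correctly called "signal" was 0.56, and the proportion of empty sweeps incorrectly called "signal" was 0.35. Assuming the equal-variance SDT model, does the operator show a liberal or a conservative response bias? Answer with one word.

z(H) = 0.151, z(FA) = -0.385
c = −½·(z(H) + z(FA)) = 0.117
c > 0 → conservative criterion (biased toward responding “no”).

conservative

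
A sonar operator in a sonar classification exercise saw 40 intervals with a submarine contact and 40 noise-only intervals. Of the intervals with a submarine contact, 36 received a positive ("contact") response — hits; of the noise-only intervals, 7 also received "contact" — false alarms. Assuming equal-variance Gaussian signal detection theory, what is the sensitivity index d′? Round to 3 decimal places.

d′ = 2.216

H = 36/40 = 0.9000
FA = 7/40 = 0.1750
z(H) = z(0.9000) = 1.2816
z(FA) = z(0.1750) = -0.9346
d' = z(H) − z(FA) = 1.2816 − (-0.9346) = 2.2162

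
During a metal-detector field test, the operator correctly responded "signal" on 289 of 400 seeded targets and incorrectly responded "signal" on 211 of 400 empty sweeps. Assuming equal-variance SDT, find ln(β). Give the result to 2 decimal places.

H = 289/400 = 0.7225
FA = 211/400 = 0.5275
z(H) = z(0.7225) = 0.590
z(FA) = z(0.5275) = 0.069
ln β = −½·[z(H)² − z(FA)²] = −0.5 × (0.348 − 0.005) = -0.1715

ln β = -0.17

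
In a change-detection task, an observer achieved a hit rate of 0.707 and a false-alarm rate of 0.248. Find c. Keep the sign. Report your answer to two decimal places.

Φ⁻¹(H) = Φ⁻¹(0.707) = 0.5446
Φ⁻¹(FA) = Φ⁻¹(0.248) = -0.6808
c = −½·[z(H) + z(FA)] = −0.5 × (0.5446 + (-0.6808)) = 0.0681
c > 0: the observer has a conservative response bias.

c = 0.07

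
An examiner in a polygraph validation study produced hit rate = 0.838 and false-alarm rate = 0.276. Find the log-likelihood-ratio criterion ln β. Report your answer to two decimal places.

ln β = -0.31

Φ⁻¹(0.838) = 0.986, Φ⁻¹(0.276) = -0.595
ln β = −½·[z(H)² − z(FA)²] = −0.5 × (0.972 − 0.354) = -0.309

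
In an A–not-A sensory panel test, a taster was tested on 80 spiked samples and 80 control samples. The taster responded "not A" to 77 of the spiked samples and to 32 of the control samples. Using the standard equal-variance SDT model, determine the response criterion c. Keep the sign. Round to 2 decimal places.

c = -0.76

H = 77/80 = 0.9625
FA = 32/80 = 0.4000
z(H) = z(0.9625) = 1.7805
z(FA) = z(0.4000) = -0.2533
c = −½·[z(H) + z(FA)] = −0.5 × (1.7805 + (-0.2533)) = -0.7636
c < 0: the taster has a liberal response bias.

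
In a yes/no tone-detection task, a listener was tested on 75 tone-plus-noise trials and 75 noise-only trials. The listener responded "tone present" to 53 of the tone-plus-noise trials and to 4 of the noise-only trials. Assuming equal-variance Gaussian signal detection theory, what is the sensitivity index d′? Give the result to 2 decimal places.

d′ = 2.16

H = 53/75 = 0.7067
FA = 4/75 = 0.0533
Φ⁻¹(H) = Φ⁻¹(0.7067) = 0.5438
Φ⁻¹(FA) = Φ⁻¹(0.0533) = -1.6137
d' = z(H) − z(FA) = 0.5438 − (-1.6137) = 2.1575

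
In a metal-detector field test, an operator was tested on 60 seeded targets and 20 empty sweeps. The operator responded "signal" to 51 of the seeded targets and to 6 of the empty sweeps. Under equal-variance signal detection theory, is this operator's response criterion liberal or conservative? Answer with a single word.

z(H) = 1.036, z(FA) = -0.524
c = −½·(z(H) + z(FA)) = -0.256
c < 0 → liberal criterion (biased toward responding “yes”).

liberal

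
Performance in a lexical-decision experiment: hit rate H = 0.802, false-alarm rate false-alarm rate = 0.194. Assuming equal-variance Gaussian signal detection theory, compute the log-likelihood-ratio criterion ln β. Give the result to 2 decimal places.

Φ⁻¹(H) = Φ⁻¹(0.802) = 0.849
Φ⁻¹(FA) = Φ⁻¹(0.194) = -0.863
ln β = −½·[z(H)² − z(FA)²] = −0.5 × (0.721 − 0.745) = 0.012

ln β = 0.01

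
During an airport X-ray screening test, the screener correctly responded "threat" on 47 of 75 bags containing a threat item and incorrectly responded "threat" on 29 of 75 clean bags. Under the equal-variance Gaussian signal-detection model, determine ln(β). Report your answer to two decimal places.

ln β = -0.01

H = 47/75 = 0.6267
FA = 29/75 = 0.3867
z(0.6267) = 0.323, z(0.3867) = -0.288
ln β = −½·[z(H)² − z(FA)²] = −0.5 × (0.104 − 0.083) = -0.0105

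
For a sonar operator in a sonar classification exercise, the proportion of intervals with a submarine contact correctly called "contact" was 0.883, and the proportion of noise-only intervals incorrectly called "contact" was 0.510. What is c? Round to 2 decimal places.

z(0.883) = 1.1901, z(0.510) = 0.0251
c = −½·[z(H) + z(FA)] = −0.5 × (1.1901 + 0.0251) = -0.6076

c = -0.61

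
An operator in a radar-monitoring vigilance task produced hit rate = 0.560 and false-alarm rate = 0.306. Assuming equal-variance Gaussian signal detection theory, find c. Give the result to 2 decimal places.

z(H) = 0.1510
z(FA) = -0.5072
c = −½·[z(H) + z(FA)] = −0.5 × (0.1510 + (-0.5072)) = 0.1781
c > 0: the operator has a conservative response bias.

c = 0.18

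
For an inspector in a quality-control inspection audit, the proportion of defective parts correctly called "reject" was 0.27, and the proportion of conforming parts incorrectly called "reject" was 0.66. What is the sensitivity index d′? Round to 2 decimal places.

d′ = -1.03

Φ⁻¹(0.27) = -0.613, Φ⁻¹(0.66) = 0.412
d' = z(H) − z(FA) = -0.613 − 0.412 = -1.025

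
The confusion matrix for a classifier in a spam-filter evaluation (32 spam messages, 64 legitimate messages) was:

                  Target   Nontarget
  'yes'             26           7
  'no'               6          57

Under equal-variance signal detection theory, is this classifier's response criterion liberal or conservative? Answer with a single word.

z(H) = 0.887, z(FA) = -1.230
c = −½·(z(H) + z(FA)) = 0.1715
c > 0 → conservative criterion (biased toward responding “no”).

conservative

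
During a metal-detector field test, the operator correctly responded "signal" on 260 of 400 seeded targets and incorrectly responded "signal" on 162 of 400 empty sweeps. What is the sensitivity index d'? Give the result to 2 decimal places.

d' = 0.63

H = 260/400 = 0.6500
FA = 162/400 = 0.4050
z(H) = 0.385
z(FA) = -0.240
d' = z(H) − z(FA) = 0.385 − (-0.240) = 0.625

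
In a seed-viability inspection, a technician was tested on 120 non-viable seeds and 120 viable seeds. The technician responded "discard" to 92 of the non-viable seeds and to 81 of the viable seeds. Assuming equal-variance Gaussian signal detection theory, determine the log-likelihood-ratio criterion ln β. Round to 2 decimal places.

H = 92/120 = 0.7667
FA = 81/120 = 0.6750
Φ⁻¹(H) = 0.728
Φ⁻¹(FA) = 0.454
ln β = −½·[z(H)² − z(FA)²] = −0.5 × (0.530 − 0.206) = -0.162

ln β = -0.16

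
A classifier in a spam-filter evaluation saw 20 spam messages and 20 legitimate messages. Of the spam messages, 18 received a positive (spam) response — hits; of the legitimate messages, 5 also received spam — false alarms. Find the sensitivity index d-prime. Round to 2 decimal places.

H = 18/20 = 0.9000
FA = 5/20 = 0.2500
z(H) = 1.282
z(FA) = -0.674
d' = z(H) − z(FA) = 1.282 − (-0.674) = 1.956

d-prime = 1.96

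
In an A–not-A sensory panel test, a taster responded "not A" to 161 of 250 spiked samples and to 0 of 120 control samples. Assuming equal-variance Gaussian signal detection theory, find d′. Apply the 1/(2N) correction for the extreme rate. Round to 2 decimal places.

d′ = 3.01

The false-alarm rate is 0/120 = 0, so apply the 1/(2N) correction: FA → 1/(2·120) = 0.00417.
z(H) = z(0.64400) = 0.369
z(FA) = z(0.00417) = -2.638
d' = 0.369 − (-2.638) = 3.007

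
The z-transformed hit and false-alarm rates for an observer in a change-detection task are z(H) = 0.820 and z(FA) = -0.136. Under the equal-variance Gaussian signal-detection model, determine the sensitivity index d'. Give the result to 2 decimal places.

d' = 0.96

d' = z(H) − z(FA) = 0.820 − (-0.136) = 0.956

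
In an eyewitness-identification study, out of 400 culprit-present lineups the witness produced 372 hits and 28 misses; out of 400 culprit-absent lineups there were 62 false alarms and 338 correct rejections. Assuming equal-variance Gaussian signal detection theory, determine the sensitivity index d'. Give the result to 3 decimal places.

d' = 2.491

H = 372/400 = 0.9300
FA = 62/400 = 0.1550
Φ⁻¹(H) = 1.4758
Φ⁻¹(FA) = -1.0152
d' = z(H) − z(FA) = 1.4758 − (-1.0152) = 2.4910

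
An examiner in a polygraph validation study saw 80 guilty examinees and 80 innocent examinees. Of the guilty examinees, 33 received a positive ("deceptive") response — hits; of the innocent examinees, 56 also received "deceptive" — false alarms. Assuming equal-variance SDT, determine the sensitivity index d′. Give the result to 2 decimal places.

d′ = -0.75

H = 33/80 = 0.4125
FA = 56/80 = 0.7000
Φ⁻¹(H) = -0.2211
Φ⁻¹(FA) = 0.5244
d' = z(H) − z(FA) = -0.2211 − 0.5244 = -0.7455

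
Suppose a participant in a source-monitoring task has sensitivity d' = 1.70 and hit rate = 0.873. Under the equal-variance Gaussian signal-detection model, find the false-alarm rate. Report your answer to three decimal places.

z(hit rate) = z(0.873) = 1.1407
z(FA) = z(H) − d' = 1.1407 − 1.70 = -0.5593
false-alarm rate = Φ(-0.5593) = 0.2880

false-alarm rate = 0.288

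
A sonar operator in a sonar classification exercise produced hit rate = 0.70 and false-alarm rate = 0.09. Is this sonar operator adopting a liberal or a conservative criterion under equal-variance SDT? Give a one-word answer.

conservative

z(H) = 0.524, z(FA) = -1.341
c = −½·(z(H) + z(FA)) = 0.4085
c > 0 → conservative criterion (biased toward responding “no”).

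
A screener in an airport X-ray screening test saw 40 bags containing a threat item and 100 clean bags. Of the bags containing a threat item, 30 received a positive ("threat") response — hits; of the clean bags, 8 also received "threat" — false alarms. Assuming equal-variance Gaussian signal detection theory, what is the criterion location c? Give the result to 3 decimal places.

H = 30/40 = 0.7500
FA = 8/100 = 0.0800
z(H) = 0.6745
z(FA) = -1.4051
c = −½·[z(H) + z(FA)] = −0.5 × (0.6745 + (-1.4051)) = 0.3653

c = 0.365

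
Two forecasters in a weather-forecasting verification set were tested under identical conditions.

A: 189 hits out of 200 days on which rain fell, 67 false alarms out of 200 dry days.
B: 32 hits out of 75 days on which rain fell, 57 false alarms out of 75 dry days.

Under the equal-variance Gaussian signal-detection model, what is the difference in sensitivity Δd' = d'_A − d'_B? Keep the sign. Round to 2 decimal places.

A: z(0.9450) = 1.598, z(0.3350) = -0.426, d' = 2.024
B: z(0.4267) = -0.185, z(0.7600) = 0.706, d' = -0.891
Δd' = d'_A − d'_B = 2.024 − (-0.891) = 2.915
A has the higher sensitivity.

Δd' = 2.92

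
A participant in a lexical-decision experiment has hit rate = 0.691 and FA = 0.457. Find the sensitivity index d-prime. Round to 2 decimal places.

z(0.691) = 0.4987, z(0.457) = -0.1080
d' = z(H) − z(FA) = 0.4987 − (-0.1080) = 0.6067

d-prime = 0.61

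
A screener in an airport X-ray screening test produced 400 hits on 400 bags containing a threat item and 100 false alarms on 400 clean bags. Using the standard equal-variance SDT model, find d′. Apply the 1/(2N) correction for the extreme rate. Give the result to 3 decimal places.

d′ = 3.698

The hit rate is 400/400 = 1, so apply the 1/(2N) correction: H → 1 − 1/(2·400) = 0.99875.
z(H) = z(0.99875) = 3.0233
z(FA) = z(0.25000) = -0.6745
d' = 3.0233 − (-0.6745) = 3.6978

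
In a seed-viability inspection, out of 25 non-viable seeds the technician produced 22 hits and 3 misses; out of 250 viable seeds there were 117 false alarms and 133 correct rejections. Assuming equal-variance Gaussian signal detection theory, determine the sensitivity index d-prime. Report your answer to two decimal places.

H = 22/25 = 0.8800
FA = 117/250 = 0.4680
z(H) = 1.1750
z(FA) = -0.0803
d' = z(H) − z(FA) = 1.1750 − (-0.0803) = 1.2553

d-prime = 1.26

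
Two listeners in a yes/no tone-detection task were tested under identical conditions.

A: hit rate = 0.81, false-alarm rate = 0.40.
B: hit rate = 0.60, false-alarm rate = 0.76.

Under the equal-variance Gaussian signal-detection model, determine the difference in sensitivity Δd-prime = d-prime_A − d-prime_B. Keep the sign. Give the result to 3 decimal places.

Δd-prime = 1.584

A: z(0.81) = 0.8779, z(0.40) = -0.2533, d' = 1.1312
B: z(0.60) = 0.2533, z(0.76) = 0.7063, d' = -0.4530
Δd' = d'_A − d'_B = 1.1312 − (-0.4530) = 1.5842
A has the higher sensitivity.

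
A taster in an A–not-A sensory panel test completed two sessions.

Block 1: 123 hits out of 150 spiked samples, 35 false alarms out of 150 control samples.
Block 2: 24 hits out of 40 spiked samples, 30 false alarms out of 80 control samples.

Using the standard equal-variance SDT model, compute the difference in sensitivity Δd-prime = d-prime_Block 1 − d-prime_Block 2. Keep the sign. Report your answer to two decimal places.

Block 1: z(0.8200) = 0.915, z(0.2333) = -0.728, d' = 1.643
Block 2: z(0.6000) = 0.253, z(0.3750) = -0.319, d' = 0.572
Δd' = d'_Block 1 − d'_Block 2 = 1.643 − 0.572 = 1.071
Block 1 has the higher sensitivity.

Δd-prime = 1.07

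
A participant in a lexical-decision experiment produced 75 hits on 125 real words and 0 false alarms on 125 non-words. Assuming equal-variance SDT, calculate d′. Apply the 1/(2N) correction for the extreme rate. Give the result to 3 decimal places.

d′ = 2.905

The false-alarm rate is 0/125 = 0, so apply the 1/(2N) correction: FA → 1/(2·125) = 0.00400.
z(H) = z(0.60000) = 0.2533
z(FA) = z(0.00400) = -2.6521
d' = 0.2533 − (-2.6521) = 2.9054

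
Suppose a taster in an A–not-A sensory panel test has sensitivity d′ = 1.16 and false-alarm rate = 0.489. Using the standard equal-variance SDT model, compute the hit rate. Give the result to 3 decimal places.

hit rate = 0.871

z(false-alarm rate) = z(0.489) = -0.0276
z(H) = z(FA) + d' = -0.0276 + 1.16 = 1.1324
hit rate = Φ(1.1324) = 0.8713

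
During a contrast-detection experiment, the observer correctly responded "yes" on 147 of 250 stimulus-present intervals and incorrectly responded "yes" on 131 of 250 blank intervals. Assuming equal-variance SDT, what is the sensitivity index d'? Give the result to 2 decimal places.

d' = 0.16

H = 147/250 = 0.5880
FA = 131/250 = 0.5240
Φ⁻¹(H) = 0.222
Φ⁻¹(FA) = 0.060
d' = z(H) − z(FA) = 0.222 − 0.060 = 0.162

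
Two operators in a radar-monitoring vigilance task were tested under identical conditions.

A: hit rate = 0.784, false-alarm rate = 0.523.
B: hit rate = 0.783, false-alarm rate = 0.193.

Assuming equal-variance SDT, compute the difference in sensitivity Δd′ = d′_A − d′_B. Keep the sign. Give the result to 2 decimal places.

A: z(0.784) = 0.786, z(0.523) = 0.058, d' = 0.728
B: z(0.783) = 0.782, z(0.193) = -0.867, d' = 1.649
Δd' = d'_A − d'_B = 0.728 − 1.649 = -0.921
B has the higher sensitivity.

Δd′ = -0.92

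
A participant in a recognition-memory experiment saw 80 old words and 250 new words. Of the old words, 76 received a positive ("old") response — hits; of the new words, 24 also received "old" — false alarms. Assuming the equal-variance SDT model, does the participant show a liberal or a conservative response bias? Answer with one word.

liberal

z(H) = 1.645, z(FA) = -1.305
c = −½·(z(H) + z(FA)) = -0.170
c < 0 → liberal criterion (biased toward responding “yes”).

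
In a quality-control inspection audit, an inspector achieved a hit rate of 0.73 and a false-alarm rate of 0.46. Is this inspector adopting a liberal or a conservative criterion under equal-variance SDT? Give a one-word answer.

liberal

z(H) = 0.613, z(FA) = -0.100
c = −½·(z(H) + z(FA)) = -0.2565
c < 0 → liberal criterion (biased toward responding “yes”).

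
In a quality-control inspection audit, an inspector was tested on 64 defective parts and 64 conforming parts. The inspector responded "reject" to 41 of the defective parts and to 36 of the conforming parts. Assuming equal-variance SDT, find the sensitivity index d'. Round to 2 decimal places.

d' = 0.20

H = 41/64 = 0.6406
FA = 36/64 = 0.5625
Φ⁻¹(H) = Φ⁻¹(0.6406) = 0.360
Φ⁻¹(FA) = Φ⁻¹(0.5625) = 0.157
d' = z(H) − z(FA) = 0.360 − 0.157 = 0.203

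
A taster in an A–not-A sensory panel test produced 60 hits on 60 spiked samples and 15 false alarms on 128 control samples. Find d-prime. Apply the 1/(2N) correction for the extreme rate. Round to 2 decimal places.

The hit rate is 60/60 = 1, so apply the 1/(2N) correction: H → 1 − 1/(2·60) = 0.99167.
z(H) = z(0.99167) = 2.394
z(FA) = z(0.11719) = -1.189
d' = 2.394 − (-1.189) = 3.583

d-prime = 3.58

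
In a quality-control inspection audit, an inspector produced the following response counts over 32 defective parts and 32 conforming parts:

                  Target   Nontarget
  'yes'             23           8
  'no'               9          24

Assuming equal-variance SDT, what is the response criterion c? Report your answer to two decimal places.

c = 0.05

H = 23/32 = 0.7188
FA = 8/32 = 0.2500
z(H) = z(0.7188) = 0.579
z(FA) = z(0.2500) = -0.674
c = −½·[z(H) + z(FA)] = −0.5 × (0.579 + (-0.674)) = 0.0475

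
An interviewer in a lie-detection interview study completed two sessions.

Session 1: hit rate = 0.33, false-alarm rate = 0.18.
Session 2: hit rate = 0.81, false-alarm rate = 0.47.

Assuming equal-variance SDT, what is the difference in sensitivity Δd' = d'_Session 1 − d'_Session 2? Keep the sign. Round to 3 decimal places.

Δd' = -0.478

Session 1: z(0.33) = -0.4399, z(0.18) = -0.9154, d' = 0.4755
Session 2: z(0.81) = 0.8779, z(0.47) = -0.0753, d' = 0.9532
Δd' = d'_Session 1 − d'_Session 2 = 0.4755 − 0.9532 = -0.4777
Session 2 has the higher sensitivity.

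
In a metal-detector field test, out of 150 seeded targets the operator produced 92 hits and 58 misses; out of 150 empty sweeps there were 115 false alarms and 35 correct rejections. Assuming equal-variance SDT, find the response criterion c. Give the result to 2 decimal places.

H = 92/150 = 0.6133
FA = 115/150 = 0.7667
z(0.6133) = 0.288, z(0.7667) = 0.728
c = −½·[z(H) + z(FA)] = −0.5 × (0.288 + 0.728) = -0.508

c = -0.51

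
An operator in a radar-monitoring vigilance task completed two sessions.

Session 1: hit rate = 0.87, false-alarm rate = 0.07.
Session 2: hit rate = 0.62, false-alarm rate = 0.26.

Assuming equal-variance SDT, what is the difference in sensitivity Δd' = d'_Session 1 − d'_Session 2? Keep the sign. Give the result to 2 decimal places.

Δd' = 1.65

Session 1: z(0.87) = 1.126, z(0.07) = -1.476, d' = 2.602
Session 2: z(0.62) = 0.305, z(0.26) = -0.643, d' = 0.948
Δd' = d'_Session 1 − d'_Session 2 = 2.602 − 0.948 = 1.654
Session 1 has the higher sensitivity.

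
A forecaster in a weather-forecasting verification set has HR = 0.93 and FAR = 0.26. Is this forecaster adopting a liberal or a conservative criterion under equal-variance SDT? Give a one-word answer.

z(H) = 1.476, z(FA) = -0.643
c = −½·(z(H) + z(FA)) = -0.4165
c < 0 → liberal criterion (biased toward responding “yes”).

liberal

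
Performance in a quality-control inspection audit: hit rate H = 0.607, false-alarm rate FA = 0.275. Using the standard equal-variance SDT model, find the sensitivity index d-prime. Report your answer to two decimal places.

z(H) = z(0.607) = 0.2715
z(FA) = z(0.275) = -0.5978
d' = z(H) − z(FA) = 0.2715 − (-0.5978) = 0.8693

d-prime = 0.87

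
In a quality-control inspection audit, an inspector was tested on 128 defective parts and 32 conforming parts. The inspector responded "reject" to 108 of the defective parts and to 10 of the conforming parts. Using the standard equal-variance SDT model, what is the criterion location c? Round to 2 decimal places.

H = 108/128 = 0.8438
FA = 10/32 = 0.3125
Φ⁻¹(H) = 1.0102
Φ⁻¹(FA) = -0.4888
c = −½·[z(H) + z(FA)] = −0.5 × (1.0102 + (-0.4888)) = -0.2607
c < 0: the inspector has a liberal response bias.

c = -0.26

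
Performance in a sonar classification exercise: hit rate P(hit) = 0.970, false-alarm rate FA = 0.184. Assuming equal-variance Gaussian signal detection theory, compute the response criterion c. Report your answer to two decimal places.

c = -0.49

z(H) = 1.881
z(FA) = -0.900
c = −½·[z(H) + z(FA)] = −0.5 × (1.881 + (-0.900)) = -0.4905
c < 0: the sonar operator has a liberal response bias.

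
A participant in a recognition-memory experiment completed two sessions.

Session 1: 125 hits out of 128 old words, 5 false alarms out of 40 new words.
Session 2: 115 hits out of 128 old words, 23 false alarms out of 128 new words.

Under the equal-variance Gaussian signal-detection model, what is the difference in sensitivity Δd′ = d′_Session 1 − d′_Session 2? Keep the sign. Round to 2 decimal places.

Δd′ = 0.95

Session 1: z(0.9766) = 1.988, z(0.1250) = -1.150, d' = 3.138
Session 2: z(0.8984) = 1.272, z(0.1797) = -0.917, d' = 2.189
Δd' = d'_Session 1 − d'_Session 2 = 3.138 − 2.189 = 0.949
Session 1 has the higher sensitivity.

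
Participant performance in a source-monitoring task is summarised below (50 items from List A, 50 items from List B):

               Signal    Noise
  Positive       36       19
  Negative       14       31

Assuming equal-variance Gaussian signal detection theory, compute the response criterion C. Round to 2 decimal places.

H = 36/50 = 0.7200
FA = 19/50 = 0.3800
z(0.7200) = 0.583, z(0.3800) = -0.305
c = −½·[z(H) + z(FA)] = −0.5 × (0.583 + (-0.305)) = -0.139

C = -0.14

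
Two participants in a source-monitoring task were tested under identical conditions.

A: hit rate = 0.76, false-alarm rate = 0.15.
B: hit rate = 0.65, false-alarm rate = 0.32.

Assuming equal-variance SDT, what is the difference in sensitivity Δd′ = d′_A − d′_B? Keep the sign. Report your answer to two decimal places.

A: z(0.76) = 0.706, z(0.15) = -1.036, d' = 1.742
B: z(0.65) = 0.385, z(0.32) = -0.468, d' = 0.853
Δd' = d'_A − d'_B = 1.742 − 0.853 = 0.889
A has the higher sensitivity.

Δd′ = 0.89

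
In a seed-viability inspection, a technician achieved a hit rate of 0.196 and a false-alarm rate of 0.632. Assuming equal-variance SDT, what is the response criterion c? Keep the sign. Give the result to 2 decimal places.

c = 0.26

z(0.196) = -0.856, z(0.632) = 0.337
c = −½·[z(H) + z(FA)] = −0.5 × (-0.856 + 0.337) = 0.2595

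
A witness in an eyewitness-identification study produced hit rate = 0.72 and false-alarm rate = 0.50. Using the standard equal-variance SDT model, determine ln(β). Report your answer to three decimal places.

Φ⁻¹(H) = Φ⁻¹(0.72) = 0.5828
Φ⁻¹(FA) = Φ⁻¹(0.50) = 0.0000
ln β = −½·[z(H)² − z(FA)²] = −0.5 × (0.3397 − 0.0000) = -0.16985

ln β = -0.170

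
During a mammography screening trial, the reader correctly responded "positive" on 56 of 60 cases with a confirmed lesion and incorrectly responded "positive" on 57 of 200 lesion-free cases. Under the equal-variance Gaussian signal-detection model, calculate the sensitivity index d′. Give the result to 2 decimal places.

d′ = 2.07

H = 56/60 = 0.9333
FA = 57/200 = 0.2850
Φ⁻¹(0.9333) = 1.5008, Φ⁻¹(0.2850) = -0.5681
d' = z(H) − z(FA) = 1.5008 − (-0.5681) = 2.0689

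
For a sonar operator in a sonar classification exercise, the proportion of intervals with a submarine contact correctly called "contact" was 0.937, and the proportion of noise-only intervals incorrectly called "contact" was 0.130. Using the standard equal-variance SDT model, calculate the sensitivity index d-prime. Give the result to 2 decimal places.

d-prime = 2.66

Φ⁻¹(H) = Φ⁻¹(0.937) = 1.5301
Φ⁻¹(FA) = Φ⁻¹(0.130) = -1.1264
d' = z(H) − z(FA) = 1.5301 − (-1.1264) = 2.6565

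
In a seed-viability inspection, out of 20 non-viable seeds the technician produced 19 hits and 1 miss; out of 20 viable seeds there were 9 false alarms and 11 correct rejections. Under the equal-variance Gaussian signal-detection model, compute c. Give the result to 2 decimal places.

H = 19/20 = 0.9500
FA = 9/20 = 0.4500
z(H) = z(0.9500) = 1.645
z(FA) = z(0.4500) = -0.126
c = −½·[z(H) + z(FA)] = −0.5 × (1.645 + (-0.126)) = -0.7595

c = -0.76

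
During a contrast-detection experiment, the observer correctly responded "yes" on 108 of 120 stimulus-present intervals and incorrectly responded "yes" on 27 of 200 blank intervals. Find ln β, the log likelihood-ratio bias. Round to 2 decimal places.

H = 108/120 = 0.9000
FA = 27/200 = 0.1350
z(H) = 1.282
z(FA) = -1.103
ln β = −½·[z(H)² − z(FA)²] = −0.5 × (1.644 − 1.217) = -0.2135

ln β = -0.21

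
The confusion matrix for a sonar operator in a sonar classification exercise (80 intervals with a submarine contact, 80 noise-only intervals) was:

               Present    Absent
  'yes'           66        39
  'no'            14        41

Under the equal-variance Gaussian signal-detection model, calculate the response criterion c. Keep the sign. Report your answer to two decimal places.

H = 66/80 = 0.8250
FA = 39/80 = 0.4875
z(H) = 0.935
z(FA) = -0.031
c = −½·[z(H) + z(FA)] = −0.5 × (0.935 + (-0.031)) = -0.452
c < 0: the sonar operator has a liberal response bias.

c = -0.45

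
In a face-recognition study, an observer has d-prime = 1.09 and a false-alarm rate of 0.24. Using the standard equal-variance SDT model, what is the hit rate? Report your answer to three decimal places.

hit rate = 0.649

z(false-alarm rate) = z(0.24) = -0.7063
z(H) = z(FA) + d' = -0.7063 + 1.09 = 0.3837
hit rate = Φ(0.3837) = 0.6494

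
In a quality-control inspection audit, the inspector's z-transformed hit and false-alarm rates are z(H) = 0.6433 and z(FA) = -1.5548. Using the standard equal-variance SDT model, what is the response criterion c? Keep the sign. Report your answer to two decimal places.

c = 0.46

c = −½·[z(H) + z(FA)] = −½·(0.6433 + (-1.5548)) = 0.45575
c > 0: the inspector has a conservative response bias.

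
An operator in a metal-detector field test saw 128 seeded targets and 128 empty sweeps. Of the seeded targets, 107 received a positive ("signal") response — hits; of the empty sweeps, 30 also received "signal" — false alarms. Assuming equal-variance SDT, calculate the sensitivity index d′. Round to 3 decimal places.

d′ = 1.702

H = 107/128 = 0.8359
FA = 30/128 = 0.2344
z(H) = z(0.8359) = 0.9777
z(FA) = z(0.2344) = -0.7244
d' = z(H) − z(FA) = 0.9777 − (-0.7244) = 1.7021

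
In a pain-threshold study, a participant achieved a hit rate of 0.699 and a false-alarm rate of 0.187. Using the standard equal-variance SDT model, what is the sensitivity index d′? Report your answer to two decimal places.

d′ = 1.41

z(0.699) = 0.522, z(0.187) = -0.889
d' = z(H) − z(FA) = 0.522 − (-0.889) = 1.411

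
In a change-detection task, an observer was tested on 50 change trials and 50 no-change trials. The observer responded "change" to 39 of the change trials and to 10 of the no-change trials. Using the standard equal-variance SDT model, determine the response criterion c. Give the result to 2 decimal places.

H = 39/50 = 0.7800
FA = 10/50 = 0.2000
Φ⁻¹(H) = Φ⁻¹(0.7800) = 0.7722
Φ⁻¹(FA) = Φ⁻¹(0.2000) = -0.8416
c = −½·[z(H) + z(FA)] = −0.5 × (0.7722 + (-0.8416)) = 0.0347
c > 0: the observer has a conservative response bias.

c = 0.03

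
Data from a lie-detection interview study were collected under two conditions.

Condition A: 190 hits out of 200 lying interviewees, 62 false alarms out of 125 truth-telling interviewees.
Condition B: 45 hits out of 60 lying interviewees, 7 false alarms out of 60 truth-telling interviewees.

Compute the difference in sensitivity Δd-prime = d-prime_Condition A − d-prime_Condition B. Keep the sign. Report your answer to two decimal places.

Condition A: z(0.9500) = 1.645, z(0.4960) = -0.010, d' = 1.655
Condition B: z(0.7500) = 0.674, z(0.1167) = -1.192, d' = 1.866
Δd' = d'_Condition A − d'_Condition B = 1.655 − 1.866 = -0.211
Condition B has the higher sensitivity.

Δd-prime = -0.21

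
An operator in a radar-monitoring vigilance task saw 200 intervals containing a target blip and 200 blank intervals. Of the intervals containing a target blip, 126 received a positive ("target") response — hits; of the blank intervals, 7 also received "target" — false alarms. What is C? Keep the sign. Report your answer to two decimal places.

H = 126/200 = 0.6300
FA = 7/200 = 0.0350
Φ⁻¹(H) = Φ⁻¹(0.6300) = 0.332
Φ⁻¹(FA) = Φ⁻¹(0.0350) = -1.812
c = −½·[z(H) + z(FA)] = −0.5 × (0.332 + (-1.812)) = 0.740

C = 0.74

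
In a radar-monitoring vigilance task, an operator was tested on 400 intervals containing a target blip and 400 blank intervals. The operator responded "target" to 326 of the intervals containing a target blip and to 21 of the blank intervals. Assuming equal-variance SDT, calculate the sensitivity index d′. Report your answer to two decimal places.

d′ = 2.52

H = 326/400 = 0.8150
FA = 21/400 = 0.0525
z(H) = 0.8965
z(FA) = -1.6211
d' = z(H) − z(FA) = 0.8965 − (-1.6211) = 2.5176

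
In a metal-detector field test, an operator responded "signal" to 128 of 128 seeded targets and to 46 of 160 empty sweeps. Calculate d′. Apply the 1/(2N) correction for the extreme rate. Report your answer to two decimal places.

The hit rate is 128/128 = 1, so apply the 1/(2N) correction: H → 1 − 1/(2·128) = 0.99609.
z(H) = z(0.99609) = 2.660
z(FA) = z(0.28750) = -0.561
d' = 2.660 − (-0.561) = 3.221

d′ = 3.22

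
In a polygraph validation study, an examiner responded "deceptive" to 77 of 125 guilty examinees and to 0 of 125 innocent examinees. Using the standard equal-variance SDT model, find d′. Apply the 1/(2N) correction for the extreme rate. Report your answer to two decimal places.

The false-alarm rate is 0/125 = 0, so apply the 1/(2N) correction: FA → 1/(2·125) = 0.00400.
z(H) = z(0.61600) = 0.295
z(FA) = z(0.00400) = -2.652
d' = 0.295 − (-2.652) = 2.947

d′ = 2.95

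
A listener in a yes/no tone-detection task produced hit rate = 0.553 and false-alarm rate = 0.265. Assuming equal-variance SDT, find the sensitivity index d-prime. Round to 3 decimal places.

d-prime = 0.761

z(H) = z(0.553) = 0.1332
z(FA) = z(0.265) = -0.6280
d' = z(H) − z(FA) = 0.1332 − (-0.6280) = 0.7612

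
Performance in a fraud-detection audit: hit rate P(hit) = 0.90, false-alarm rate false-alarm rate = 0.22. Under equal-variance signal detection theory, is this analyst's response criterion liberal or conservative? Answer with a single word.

z(H) = 1.282, z(FA) = -0.772
c = −½·(z(H) + z(FA)) = -0.255
c < 0 → liberal criterion (biased toward responding “yes”).

liberal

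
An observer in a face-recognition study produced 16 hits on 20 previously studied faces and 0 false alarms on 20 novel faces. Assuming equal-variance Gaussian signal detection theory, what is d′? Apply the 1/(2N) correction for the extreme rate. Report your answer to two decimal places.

d′ = 2.80

The false-alarm rate is 0/20 = 0, so apply the 1/(2N) correction: FA → 1/(2·20) = 0.02500.
z(H) = z(0.80000) = 0.842
z(FA) = z(0.02500) = -1.960
d' = 0.842 − (-1.960) = 2.802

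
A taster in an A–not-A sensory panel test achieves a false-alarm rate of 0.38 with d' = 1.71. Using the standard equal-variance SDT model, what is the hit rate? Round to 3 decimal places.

hit rate = 0.920

z(false-alarm rate) = z(0.38) = -0.3055
z(H) = z(FA) + d' = -0.3055 + 1.71 = 1.4045
hit rate = Φ(1.4045) = 0.9199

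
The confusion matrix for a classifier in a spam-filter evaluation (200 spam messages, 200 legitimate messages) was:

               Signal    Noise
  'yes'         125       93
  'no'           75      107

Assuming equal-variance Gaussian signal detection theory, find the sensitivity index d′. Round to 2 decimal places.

d′ = 0.41

H = 125/200 = 0.6250
FA = 93/200 = 0.4650
z(H) = 0.319
z(FA) = -0.088
d' = z(H) − z(FA) = 0.319 − (-0.088) = 0.407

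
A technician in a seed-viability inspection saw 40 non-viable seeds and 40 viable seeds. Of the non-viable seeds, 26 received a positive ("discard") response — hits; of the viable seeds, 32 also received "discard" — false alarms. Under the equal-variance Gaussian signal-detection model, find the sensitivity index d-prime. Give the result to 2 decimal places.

H = 26/40 = 0.6500
FA = 32/40 = 0.8000
z(H) = z(0.6500) = 0.385
z(FA) = z(0.8000) = 0.842
d' = z(H) − z(FA) = 0.385 − 0.842 = -0.457

d-prime = -0.46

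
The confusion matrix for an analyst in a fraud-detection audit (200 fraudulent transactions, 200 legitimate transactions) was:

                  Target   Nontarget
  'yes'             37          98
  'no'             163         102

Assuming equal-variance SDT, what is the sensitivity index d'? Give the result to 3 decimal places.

H = 37/200 = 0.1850
FA = 98/200 = 0.4900
Φ⁻¹(H) = Φ⁻¹(0.1850) = -0.8965
Φ⁻¹(FA) = Φ⁻¹(0.4900) = -0.0251
d' = z(H) − z(FA) = -0.8965 − (-0.0251) = -0.8714

d' = -0.871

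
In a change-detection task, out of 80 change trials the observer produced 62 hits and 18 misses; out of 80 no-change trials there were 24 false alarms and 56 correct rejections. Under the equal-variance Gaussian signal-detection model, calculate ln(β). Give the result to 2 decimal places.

ln β = -0.15

H = 62/80 = 0.7750
FA = 24/80 = 0.3000
z(H) = 0.755
z(FA) = -0.524
ln β = −½·[z(H)² − z(FA)²] = −0.5 × (0.570 − 0.275) = -0.1475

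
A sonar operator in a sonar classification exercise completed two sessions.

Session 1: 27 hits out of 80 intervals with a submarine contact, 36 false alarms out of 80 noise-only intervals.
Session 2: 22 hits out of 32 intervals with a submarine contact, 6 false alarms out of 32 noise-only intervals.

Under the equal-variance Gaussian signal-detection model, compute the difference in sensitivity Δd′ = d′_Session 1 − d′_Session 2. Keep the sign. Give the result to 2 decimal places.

Session 1: z(0.3375) = -0.419, z(0.4500) = -0.126, d' = -0.293
Session 2: z(0.6875) = 0.489, z(0.1875) = -0.887, d' = 1.376
Δd' = d'_Session 1 − d'_Session 2 = -0.293 − 1.376 = -1.669
Session 2 has the higher sensitivity.

Δd′ = -1.67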